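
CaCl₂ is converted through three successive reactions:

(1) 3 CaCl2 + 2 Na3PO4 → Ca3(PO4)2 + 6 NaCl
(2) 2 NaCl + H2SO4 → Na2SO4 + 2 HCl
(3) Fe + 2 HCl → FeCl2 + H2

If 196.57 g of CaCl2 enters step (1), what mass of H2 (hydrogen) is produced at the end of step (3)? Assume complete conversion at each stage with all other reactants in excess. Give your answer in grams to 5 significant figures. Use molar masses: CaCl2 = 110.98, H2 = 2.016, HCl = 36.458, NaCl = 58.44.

n(CaCl2) = 196.57 / 110.98 = 1.77122 mol.
Reaction (1): CaCl2→NaCl ratio 3:6 ⇒ n(NaCl) = 3.54244 mol.
Reaction (2): NaCl→HCl ratio 2:2 ⇒ n(HCl) = 3.54244 mol.
Reaction (3): HCl→H2 ratio 2:1 ⇒ n(H2) = 1.77122 mol.
Mass of H2 = 1.77122 × 2.016 = 3.57078 g.

3.5708 g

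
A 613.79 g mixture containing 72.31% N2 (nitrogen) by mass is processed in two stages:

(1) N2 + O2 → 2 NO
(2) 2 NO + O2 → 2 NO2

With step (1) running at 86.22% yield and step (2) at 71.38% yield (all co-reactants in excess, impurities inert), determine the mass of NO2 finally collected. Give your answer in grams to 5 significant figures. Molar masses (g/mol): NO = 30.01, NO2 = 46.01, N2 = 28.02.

Pure N2 = 613.79 × 0.7231 = 443.832 g.
n(N2) = 443.832 / 28.02 = 15.8398 mol.
Step 1 (N2:NO = 1:2): theoretical n(NO) = 31.6796 mol; at 86.22% yield, n(NO) = 27.3142 mol.
Step 2 (NO:NO2 = 2:2): theoretical n(NO2) = 27.3142 mol, so theoretical mass = 27.3142 × 46.01 = 1256.73 g.
At 71.38% yield, actual mass of NO2 = 1256.73 × 0.7138 = 897.050 g.

897.05 g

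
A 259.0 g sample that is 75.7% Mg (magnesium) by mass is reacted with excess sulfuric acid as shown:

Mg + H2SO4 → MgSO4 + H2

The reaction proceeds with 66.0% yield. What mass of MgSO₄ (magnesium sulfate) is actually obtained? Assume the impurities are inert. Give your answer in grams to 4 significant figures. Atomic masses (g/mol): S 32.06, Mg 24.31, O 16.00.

Pure Mg available = 259.0 g × 0.757 = 196.06 g.
M(Mg) = 24.31 g/mol.
M(MgSO4) = 24.31 + 32.06 + 4(16.00) = 120.37 g/mol.
n(Mg) = 196.06 g / 24.31 g/mol = 8.0651 mol.
From the equation the Mg:MgSO4 mole ratio is 1:1, so n(MgSO4) = 8.0651 × 1/1 = 8.0651 mol.
Mass of MgSO4 = 8.0651 mol × 120.37 g/mol = 970.80 g.
Actual mass collected = 970.80 g × 0.660 = 640.73 g.

640.7 g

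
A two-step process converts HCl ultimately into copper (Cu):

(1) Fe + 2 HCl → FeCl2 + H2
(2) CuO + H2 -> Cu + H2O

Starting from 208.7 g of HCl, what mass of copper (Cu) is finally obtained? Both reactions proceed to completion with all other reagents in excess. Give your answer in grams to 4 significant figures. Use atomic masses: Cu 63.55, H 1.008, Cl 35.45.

M(HCl) = 1.008 + 35.45 = 36.458 g/mol.
M(Cu) = 63.55 g/mol.
n(HCl) = 208.70 / 36.458 = 5.7244 mol.
Step 1 gives a 2:1 ratio of HCl to H2, so n(H2) = 2.8622 mol.
In step 2 the H2:Cu ratio is 1:1, so n(Cu) = 2.8622 mol.
Mass of Cu = 2.8622 × 63.55 = 181.89 g.

181.9 g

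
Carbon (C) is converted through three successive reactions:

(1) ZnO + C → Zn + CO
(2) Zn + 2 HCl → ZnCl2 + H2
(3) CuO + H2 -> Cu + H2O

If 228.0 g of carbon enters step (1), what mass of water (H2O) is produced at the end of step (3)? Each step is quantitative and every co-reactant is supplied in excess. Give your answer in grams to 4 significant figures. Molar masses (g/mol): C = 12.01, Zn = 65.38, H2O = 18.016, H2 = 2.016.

342.0 g

n(C) = 228.0 / 12.01 = 18.984 mol.
Reaction (1): C→Zn ratio 1:1 ⇒ n(Zn) = 18.984 mol.
Reaction (2): Zn→H2 ratio 1:1 ⇒ n(H2) = 18.984 mol.
Reaction (3): H2→H2O ratio 1:1 ⇒ n(H2O) = 18.984 mol.
Mass of H2O = 18.984 × 18.016 = 342.02 g.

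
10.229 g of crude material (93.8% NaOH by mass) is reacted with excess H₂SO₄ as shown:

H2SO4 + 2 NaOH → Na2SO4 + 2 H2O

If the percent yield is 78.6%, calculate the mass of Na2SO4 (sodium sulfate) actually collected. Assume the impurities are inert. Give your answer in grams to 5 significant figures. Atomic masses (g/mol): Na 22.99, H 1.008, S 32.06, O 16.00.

13.391 g

Pure NaOH available = 10.229 g × 0.938 = 9.59480 g.
M(NaOH) = 22.99 + 16.00 + 1.008 = 39.998 g/mol.
M(Na2SO4) = 2(22.99) + 32.06 + 4(16.00) = 142.04 g/mol.
n(NaOH) = 9.59480 g / 39.998 g/mol = 0.239882 mol.
From the equation the NaOH:Na2SO4 mole ratio is 2:1, so n(Na2SO4) = 0.239882 × 1/2 = 0.119941 mol.
Mass of Na2SO4 = 0.119941 mol × 142.04 g/mol = 17.0364 g.
Actual mass collected = 17.0364 g × 0.786 = 13.3906 g.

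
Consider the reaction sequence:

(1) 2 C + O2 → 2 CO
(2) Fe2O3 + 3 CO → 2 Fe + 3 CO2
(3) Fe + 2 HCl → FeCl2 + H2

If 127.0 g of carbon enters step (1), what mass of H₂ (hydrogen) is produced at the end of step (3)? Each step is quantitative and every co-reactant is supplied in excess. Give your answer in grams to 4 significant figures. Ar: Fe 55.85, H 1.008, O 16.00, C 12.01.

M(C) = 12.01 g/mol.
M(H2) = 2(1.008) = 2.016 g/mol.
n(C) = 127.0 / 12.01 = 10.575 mol.
Reaction (1): C→CO ratio 2:2 ⇒ n(CO) = 10.575 mol.
Reaction (2): CO→Fe ratio 3:2 ⇒ n(Fe) = 7.0497 mol.
Reaction (3): Fe→H2 ratio 1:1 ⇒ n(H2) = 7.0497 mol.
Mass of H2 = 7.0497 × 2.016 = 14.212 g.

14.21 g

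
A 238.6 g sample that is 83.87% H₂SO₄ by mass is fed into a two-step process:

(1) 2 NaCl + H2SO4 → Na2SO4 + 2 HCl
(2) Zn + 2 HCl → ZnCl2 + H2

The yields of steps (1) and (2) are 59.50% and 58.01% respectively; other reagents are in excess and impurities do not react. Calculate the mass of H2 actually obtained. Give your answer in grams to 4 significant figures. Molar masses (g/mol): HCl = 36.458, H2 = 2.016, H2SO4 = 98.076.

1.420 g

Pure H2SO4 = 238.6 × 0.8387 = 200.11 g.
n(H2SO4) = 200.11 / 98.076 = 2.0404 mol.
Step 1 (H2SO4:HCl = 1:2): theoretical n(HCl) = 4.0808 mol; at 59.50% yield, n(HCl) = 2.4281 mol.
Step 2 (HCl:H2 = 2:1): theoretical n(H2) = 1.2140 mol, so theoretical mass = 1.2140 × 2.016 = 2.4475 g.
At 58.01% yield, actual mass of H2 = 2.4475 × 0.5801 = 1.4198 g.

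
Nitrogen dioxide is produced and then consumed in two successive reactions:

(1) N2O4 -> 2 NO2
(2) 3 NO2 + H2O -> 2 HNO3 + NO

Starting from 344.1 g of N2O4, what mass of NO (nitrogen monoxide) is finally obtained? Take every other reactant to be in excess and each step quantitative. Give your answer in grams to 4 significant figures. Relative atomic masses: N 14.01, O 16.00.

74.81 g

M(N2O4) = 2(14.01) + 4(16.00) = 92.02 g/mol.
M(NO) = 14.01 + 16.00 = 30.01 g/mol.
n(N2O4) = 344.10 / 92.02 = 3.7394 mol.
Step 1 gives a 1:2 ratio of N2O4 to NO2, so n(NO2) = 7.4788 mol.
In step 2 the NO2:NO ratio is 3:1, so n(NO) = 2.4929 mol.
Mass of NO = 2.4929 × 30.01 = 74.813 g.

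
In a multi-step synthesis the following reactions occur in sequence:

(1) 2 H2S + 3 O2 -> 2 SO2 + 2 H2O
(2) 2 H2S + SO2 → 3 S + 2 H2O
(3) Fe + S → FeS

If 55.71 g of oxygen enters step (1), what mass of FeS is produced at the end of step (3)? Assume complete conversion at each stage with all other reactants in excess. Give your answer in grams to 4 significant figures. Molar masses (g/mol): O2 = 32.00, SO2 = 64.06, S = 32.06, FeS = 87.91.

n(O2) = 55.71 / 32.00 = 1.7409 mol.
Reaction (1): O2→SO2 ratio 3:2 ⇒ n(SO2) = 1.1606 mol.
Reaction (2): SO2→S ratio 1:3 ⇒ n(S) = 3.4819 mol.
Reaction (3): S→FeS ratio 1:1 ⇒ n(FeS) = 3.4819 mol.
Mass of FeS = 3.4819 × 87.91 = 306.09 g.

306.1 g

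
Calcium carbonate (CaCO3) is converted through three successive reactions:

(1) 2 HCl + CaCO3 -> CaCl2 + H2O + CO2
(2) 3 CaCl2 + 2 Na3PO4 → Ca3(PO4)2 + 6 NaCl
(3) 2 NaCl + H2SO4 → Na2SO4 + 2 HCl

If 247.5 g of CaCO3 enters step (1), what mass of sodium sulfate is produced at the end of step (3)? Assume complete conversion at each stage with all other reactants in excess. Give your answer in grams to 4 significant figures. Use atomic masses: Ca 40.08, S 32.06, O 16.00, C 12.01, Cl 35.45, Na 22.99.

351.2 g

M(CaCO3) = 40.08 + 12.01 + 3(16.00) = 100.09 g/mol.
M(Na2SO4) = 2(22.99) + 32.06 + 4(16.00) = 142.04 g/mol.
n(CaCO3) = 247.5 / 100.09 = 2.4728 mol.
Reaction (1): CaCO3→CaCl2 ratio 1:1 ⇒ n(CaCl2) = 2.4728 mol.
Reaction (2): CaCl2→NaCl ratio 3:6 ⇒ n(NaCl) = 4.9455 mol.
Reaction (3): NaCl→Na2SO4 ratio 2:1 ⇒ n(Na2SO4) = 2.4728 mol.
Mass of Na2SO4 = 2.4728 × 142.04 = 351.23 g.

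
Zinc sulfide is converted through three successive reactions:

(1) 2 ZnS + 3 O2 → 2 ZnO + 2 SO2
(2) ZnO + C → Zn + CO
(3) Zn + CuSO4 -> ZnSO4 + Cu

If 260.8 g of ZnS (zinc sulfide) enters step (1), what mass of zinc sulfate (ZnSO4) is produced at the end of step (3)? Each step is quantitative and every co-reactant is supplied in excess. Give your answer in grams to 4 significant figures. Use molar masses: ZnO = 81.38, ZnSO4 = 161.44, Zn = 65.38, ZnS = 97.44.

432.1 g

n(ZnS) = 260.8 / 97.44 = 2.6765 mol.
Reaction (1): ZnS→ZnO ratio 2:2 ⇒ n(ZnO) = 2.6765 mol.
Reaction (2): ZnO→Zn ratio 1:1 ⇒ n(Zn) = 2.6765 mol.
Reaction (3): Zn→ZnSO4 ratio 1:1 ⇒ n(ZnSO4) = 2.6765 mol.
Mass of ZnSO4 = 2.6765 × 161.44 = 432.10 g.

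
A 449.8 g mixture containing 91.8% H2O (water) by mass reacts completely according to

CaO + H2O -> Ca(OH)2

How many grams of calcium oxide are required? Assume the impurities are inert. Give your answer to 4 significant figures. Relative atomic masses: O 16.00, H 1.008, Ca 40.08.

Mass of pure H2O = 449.8 g × 0.918 = 412.92 g.
M(H2O) = 2(1.008) + 16.00 = 18.016 g/mol.
M(CaO) = 40.08 + 16.00 = 56.08 g/mol.
n(H2O) = 412.92 g / 18.016 g/mol = 22.919 mol.
From the equation the H2O:CaO mole ratio is 1:1, so n(CaO) = 22.919 × 1/1 = 22.919 mol.
Mass of CaO = 22.919 mol × 56.08 g/mol = 1285.3 g.

1285 g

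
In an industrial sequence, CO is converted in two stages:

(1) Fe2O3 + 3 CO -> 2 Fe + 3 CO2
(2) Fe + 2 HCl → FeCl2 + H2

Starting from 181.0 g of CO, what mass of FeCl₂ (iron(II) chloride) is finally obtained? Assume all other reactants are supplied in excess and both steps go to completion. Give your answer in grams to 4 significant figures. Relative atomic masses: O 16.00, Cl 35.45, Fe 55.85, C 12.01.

M(CO) = 12.01 + 16.00 = 28.01 g/mol.
M(FeCl2) = 55.85 + 2(35.45) = 126.75 g/mol.
n(CO) = 181.00 / 28.01 = 6.4620 mol.
Step 1 gives a 3:2 ratio of CO to Fe, so n(Fe) = 4.3080 mol.
In step 2 the Fe:FeCl2 ratio is 1:1, so n(FeCl2) = 4.3080 mol.
Mass of FeCl2 = 4.3080 × 126.75 = 546.04 g.

546.0 g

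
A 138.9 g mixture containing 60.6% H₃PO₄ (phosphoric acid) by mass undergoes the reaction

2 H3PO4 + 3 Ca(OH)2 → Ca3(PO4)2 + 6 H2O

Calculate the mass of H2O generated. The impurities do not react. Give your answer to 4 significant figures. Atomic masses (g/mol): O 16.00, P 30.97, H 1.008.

46.43 g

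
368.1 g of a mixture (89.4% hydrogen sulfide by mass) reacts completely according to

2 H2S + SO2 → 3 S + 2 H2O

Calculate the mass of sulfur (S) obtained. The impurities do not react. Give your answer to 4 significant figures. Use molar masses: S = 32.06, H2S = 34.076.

464.4 g

Mass of pure H2S = 368.1 g × 0.894 = 329.08 g.
n(H2S) = 329.08 g / 34.076 g/mol = 9.6573 mol.
From the equation the H2S:S mole ratio is 2:3, so n(S) = 9.6573 × 3/2 = 14.486 mol.
Mass of S = 14.486 mol × 32.06 g/mol = 464.42 g.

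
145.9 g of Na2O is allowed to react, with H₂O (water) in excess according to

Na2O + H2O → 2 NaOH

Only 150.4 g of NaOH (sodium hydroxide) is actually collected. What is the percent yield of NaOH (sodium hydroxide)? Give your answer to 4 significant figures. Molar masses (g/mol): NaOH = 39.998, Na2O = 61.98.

n(Na2O) = 145.90 g / 61.98 g/mol = 2.3540 mol.
From the equation the Na2O:NaOH mole ratio is 1:2, so n(NaOH) = 2.3540 × 2/1 = 4.7080 mol.
Mass of NaOH = 4.7080 mol × 39.998 g/mol = 188.31 g.
This is the theoretical yield. Percent yield = 150.4 g / 188.31 g × 100% = 79.869%.

79.87 %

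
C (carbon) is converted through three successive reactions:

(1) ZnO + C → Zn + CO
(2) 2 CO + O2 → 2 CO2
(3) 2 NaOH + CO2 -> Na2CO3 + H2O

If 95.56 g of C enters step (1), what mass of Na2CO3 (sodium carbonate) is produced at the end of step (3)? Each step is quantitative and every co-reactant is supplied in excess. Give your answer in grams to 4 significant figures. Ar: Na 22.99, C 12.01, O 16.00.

M(C) = 12.01 g/mol.
M(Na2CO3) = 2(22.99) + 12.01 + 3(16.00) = 105.99 g/mol.
n(C) = 95.56 / 12.01 = 7.9567 mol.
Reaction (1): C→CO ratio 1:1 ⇒ n(CO) = 7.9567 mol.
Reaction (2): CO→CO2 ratio 2:2 ⇒ n(CO2) = 7.9567 mol.
Reaction (3): CO2→Na2CO3 ratio 1:1 ⇒ n(Na2CO3) = 7.9567 mol.
Mass of Na2CO3 = 7.9567 × 105.99 = 843.33 g.

843.3 g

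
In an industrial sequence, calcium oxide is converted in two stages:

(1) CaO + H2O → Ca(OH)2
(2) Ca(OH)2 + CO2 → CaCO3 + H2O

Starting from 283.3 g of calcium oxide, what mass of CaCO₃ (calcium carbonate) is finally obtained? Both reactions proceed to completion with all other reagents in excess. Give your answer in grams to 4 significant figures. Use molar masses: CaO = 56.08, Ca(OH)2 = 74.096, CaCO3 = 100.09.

n(CaO) = 283.30 / 56.08 = 5.0517 mol.
Step 1 gives a 1:1 ratio of CaO to Ca(OH)2, so n(Ca(OH)2) = 5.0517 mol.
In step 2 the Ca(OH)2:CaCO3 ratio is 1:1, so n(CaCO3) = 5.0517 mol.
Mass of CaCO3 = 5.0517 × 100.09 = 505.63 g.

505.6 g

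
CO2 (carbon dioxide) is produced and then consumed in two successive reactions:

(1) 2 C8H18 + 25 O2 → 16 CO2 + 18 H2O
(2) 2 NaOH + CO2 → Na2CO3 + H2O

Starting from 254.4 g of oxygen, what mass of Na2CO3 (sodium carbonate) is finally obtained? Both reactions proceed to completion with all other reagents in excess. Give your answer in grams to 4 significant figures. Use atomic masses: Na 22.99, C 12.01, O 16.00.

M(O2) = 2(16.00) = 32.00 g/mol.
M(Na2CO3) = 2(22.99) + 12.01 + 3(16.00) = 105.99 g/mol.
n(O2) = 254.40 / 32.00 = 7.9500 mol.
Step 1 gives a 25:16 ratio of O2 to CO2, so n(CO2) = 5.0880 mol.
In step 2 the CO2:Na2CO3 ratio is 1:1, so n(Na2CO3) = 5.0880 mol.
Mass of Na2CO3 = 5.0880 × 105.99 = 539.28 g.

539.3 g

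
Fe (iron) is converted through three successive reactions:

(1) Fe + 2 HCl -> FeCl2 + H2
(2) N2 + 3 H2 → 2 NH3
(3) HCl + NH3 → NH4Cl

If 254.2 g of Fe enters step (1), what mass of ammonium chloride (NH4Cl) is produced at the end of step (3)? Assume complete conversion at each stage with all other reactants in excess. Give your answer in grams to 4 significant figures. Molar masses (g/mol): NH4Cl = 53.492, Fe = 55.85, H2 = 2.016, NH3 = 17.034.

n(Fe) = 254.2 / 55.85 = 4.5515 mol.
Reaction (1): Fe→H2 ratio 1:1 ⇒ n(H2) = 4.5515 mol.
Reaction (2): H2→NH3 ratio 3:2 ⇒ n(NH3) = 3.0343 mol.
Reaction (3): NH3→NH4Cl ratio 1:1 ⇒ n(NH4Cl) = 3.0343 mol.
Mass of NH4Cl = 3.0343 × 53.492 = 162.31 g.

162.3 g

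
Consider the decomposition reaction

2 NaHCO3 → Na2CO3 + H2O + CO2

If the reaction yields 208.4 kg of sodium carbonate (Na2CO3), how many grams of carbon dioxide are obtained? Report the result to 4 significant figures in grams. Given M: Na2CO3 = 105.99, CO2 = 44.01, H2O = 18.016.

Convert: 208.4 kg = 208400 g.
n(Na2CO3) = 208400 g / 105.99 g/mol = 1966.2 mol.
From the equation the Na2CO3:CO2 mole ratio is 1:1, so n(CO2) = 1966.2 × 1/1 = 1966.2 mol.
Mass of CO2 = 1966.2 mol × 44.01 g/mol = 86533 g.

86530 g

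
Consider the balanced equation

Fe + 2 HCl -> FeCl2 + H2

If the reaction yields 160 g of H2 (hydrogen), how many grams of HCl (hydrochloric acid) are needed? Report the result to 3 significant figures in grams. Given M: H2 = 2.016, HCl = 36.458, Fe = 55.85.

n(H2) = 160.0 g / 2.016 g/mol = 79.37 mol.
From the equation the H2:HCl mole ratio is 1:2, so n(HCl) = 79.37 × 2/1 = 158.7 mol.
Mass of HCl = 158.7 mol × 36.458 g/mol = 5787 g.

5790 g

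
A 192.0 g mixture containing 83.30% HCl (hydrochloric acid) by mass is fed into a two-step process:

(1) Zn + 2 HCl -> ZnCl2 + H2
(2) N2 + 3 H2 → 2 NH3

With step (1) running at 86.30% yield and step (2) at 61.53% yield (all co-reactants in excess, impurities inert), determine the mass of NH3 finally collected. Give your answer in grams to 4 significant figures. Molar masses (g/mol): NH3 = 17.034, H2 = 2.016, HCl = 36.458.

Pure HCl = 192.0 × 0.8330 = 159.94 g.
n(HCl) = 159.94 / 36.458 = 4.3869 mol.
Step 1 (HCl:H2 = 2:1): theoretical n(H2) = 2.1934 mol; at 86.30% yield, n(H2) = 1.8929 mol.
Step 2 (H2:NH3 = 3:2): theoretical n(NH3) = 1.2620 mol, so theoretical mass = 1.2620 × 17.034 = 21.496 g.
At 61.53% yield, actual mass of NH3 = 21.496 × 0.6153 = 13.227 g.

13.23 g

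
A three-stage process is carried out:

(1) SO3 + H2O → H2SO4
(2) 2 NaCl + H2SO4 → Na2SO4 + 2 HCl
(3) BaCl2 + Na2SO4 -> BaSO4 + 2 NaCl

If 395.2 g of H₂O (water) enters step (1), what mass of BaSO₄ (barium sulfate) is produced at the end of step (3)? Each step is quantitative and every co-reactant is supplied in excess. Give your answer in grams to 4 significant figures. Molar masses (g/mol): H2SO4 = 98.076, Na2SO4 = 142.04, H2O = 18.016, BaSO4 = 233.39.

n(H2O) = 395.2 / 18.016 = 21.936 mol.
Reaction (1): H2O→H2SO4 ratio 1:1 ⇒ n(H2SO4) = 21.936 mol.
Reaction (2): H2SO4→Na2SO4 ratio 1:1 ⇒ n(Na2SO4) = 21.936 mol.
Reaction (3): Na2SO4→BaSO4 ratio 1:1 ⇒ n(BaSO4) = 21.936 mol.
Mass of BaSO4 = 21.936 × 233.39 = 5119.7 g.

5120 g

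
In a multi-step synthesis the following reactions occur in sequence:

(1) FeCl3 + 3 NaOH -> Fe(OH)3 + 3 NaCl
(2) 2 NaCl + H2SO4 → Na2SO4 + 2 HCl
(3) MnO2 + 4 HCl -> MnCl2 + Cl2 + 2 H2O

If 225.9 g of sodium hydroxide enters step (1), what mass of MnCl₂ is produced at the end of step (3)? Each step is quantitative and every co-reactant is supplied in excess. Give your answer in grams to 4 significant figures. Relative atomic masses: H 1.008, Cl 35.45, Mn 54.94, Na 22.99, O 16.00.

177.7 g

M(NaOH) = 22.99 + 16.00 + 1.008 = 39.998 g/mol.
M(MnCl2) = 54.94 + 2(35.45) = 125.84 g/mol.
n(NaOH) = 225.9 / 39.998 = 5.6478 mol.
Reaction (1): NaOH→NaCl ratio 3:3 ⇒ n(NaCl) = 5.6478 mol.
Reaction (2): NaCl→HCl ratio 2:2 ⇒ n(HCl) = 5.6478 mol.
Reaction (3): HCl→MnCl2 ratio 4:1 ⇒ n(MnCl2) = 1.4119 mol.
Mass of MnCl2 = 1.4119 × 125.84 = 177.68 g.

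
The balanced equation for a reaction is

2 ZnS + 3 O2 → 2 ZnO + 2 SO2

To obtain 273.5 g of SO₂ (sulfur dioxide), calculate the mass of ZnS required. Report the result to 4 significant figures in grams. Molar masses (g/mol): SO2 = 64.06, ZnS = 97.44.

n(SO2) = 273.50 g / 64.06 g/mol = 4.2694 mol.
From the equation the SO2:ZnS mole ratio is 2:2, so n(ZnS) = 4.2694 × 2/2 = 4.2694 mol.
Mass of ZnS = 4.2694 mol × 97.44 g/mol = 416.01 g.

416.0 g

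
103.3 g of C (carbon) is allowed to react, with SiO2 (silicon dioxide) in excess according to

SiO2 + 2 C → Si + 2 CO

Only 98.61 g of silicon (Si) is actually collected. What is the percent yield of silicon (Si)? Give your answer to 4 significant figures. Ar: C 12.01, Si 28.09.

M(C) = 12.01 g/mol.
M(Si) = 28.09 g/mol.
n(C) = 103.30 g / 12.01 g/mol = 8.6012 mol.
From the equation the C:Si mole ratio is 2:1, so n(Si) = 8.6012 × 1/2 = 4.3006 mol.
Mass of Si = 4.3006 mol × 28.09 g/mol = 120.80 g.
This is the theoretical yield. Percent yield = 98.61 g / 120.80 g × 100% = 81.629%.

81.63 %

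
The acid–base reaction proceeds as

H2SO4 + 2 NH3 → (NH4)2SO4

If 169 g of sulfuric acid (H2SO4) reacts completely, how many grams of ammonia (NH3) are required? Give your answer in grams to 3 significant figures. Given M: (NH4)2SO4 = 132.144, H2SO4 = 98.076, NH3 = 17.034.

n(H2SO4) = 169.0 g / 98.076 g/mol = 1.723 mol.
From the equation the H2SO4:NH3 mole ratio is 1:2, so n(NH3) = 1.723 × 2/1 = 3.446 mol.
Mass of NH3 = 3.446 mol × 17.034 g/mol = 58.70 g.

58.7 g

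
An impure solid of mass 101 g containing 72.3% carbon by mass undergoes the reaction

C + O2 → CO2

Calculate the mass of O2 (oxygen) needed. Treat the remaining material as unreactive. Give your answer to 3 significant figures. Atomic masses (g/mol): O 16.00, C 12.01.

195 g

Mass of pure C = 101 g × 0.723 = 73.02 g.
M(C) = 12.01 g/mol.
M(O2) = 2(16.00) = 32.00 g/mol.
n(C) = 73.02 g / 12.01 g/mol = 6.080 mol.
From the equation the C:O2 mole ratio is 1:1, so n(O2) = 6.080 × 1/1 = 6.080 mol.
Mass of O2 = 6.080 mol × 32.00 g/mol = 194.6 g.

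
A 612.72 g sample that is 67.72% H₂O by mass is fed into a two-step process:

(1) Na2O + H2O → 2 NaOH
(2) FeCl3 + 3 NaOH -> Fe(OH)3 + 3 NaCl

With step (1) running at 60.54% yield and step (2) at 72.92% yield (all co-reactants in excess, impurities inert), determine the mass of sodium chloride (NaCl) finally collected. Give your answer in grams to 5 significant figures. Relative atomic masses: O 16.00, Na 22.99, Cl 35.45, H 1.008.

1188.4 g

Pure H2O = 612.72 × 0.6772 = 414.934 g.
M(H2O) = 2(1.008) + 16.00 = 18.016 g/mol.
M(NaCl) = 22.99 + 35.45 = 58.44 g/mol.
n(H2O) = 414.934 / 18.016 = 23.0314 mol.
Step 1 (H2O:NaOH = 1:2): theoretical n(NaOH) = 46.0628 mol; at 60.54% yield, n(NaOH) = 27.8864 mol.
Step 2 (NaOH:NaCl = 3:3): theoretical n(NaCl) = 27.8864 mol, so theoretical mass = 27.8864 × 58.44 = 1629.68 g.
At 72.92% yield, actual mass of NaCl = 1629.68 × 0.7292 = 1188.37 g.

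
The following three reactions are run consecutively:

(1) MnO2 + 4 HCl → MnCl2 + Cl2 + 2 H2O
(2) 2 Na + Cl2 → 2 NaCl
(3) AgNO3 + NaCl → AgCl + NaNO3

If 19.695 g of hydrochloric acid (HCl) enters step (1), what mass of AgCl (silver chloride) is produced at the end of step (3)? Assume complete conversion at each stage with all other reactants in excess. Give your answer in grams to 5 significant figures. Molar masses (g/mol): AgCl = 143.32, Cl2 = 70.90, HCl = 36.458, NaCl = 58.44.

n(HCl) = 19.695 / 36.458 = 0.540211 mol.
Reaction (1): HCl→Cl2 ratio 4:1 ⇒ n(Cl2) = 0.135053 mol.
Reaction (2): Cl2→NaCl ratio 1:2 ⇒ n(NaCl) = 0.270105 mol.
Reaction (3): NaCl→AgCl ratio 1:1 ⇒ n(AgCl) = 0.270105 mol.
Mass of AgCl = 0.270105 × 143.32 = 38.7115 g.

38.711 g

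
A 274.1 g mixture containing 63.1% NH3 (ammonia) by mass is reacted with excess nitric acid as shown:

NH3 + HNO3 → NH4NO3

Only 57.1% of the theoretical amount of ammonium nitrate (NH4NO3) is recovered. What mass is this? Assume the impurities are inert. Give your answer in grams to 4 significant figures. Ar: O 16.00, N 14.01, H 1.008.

464.1 g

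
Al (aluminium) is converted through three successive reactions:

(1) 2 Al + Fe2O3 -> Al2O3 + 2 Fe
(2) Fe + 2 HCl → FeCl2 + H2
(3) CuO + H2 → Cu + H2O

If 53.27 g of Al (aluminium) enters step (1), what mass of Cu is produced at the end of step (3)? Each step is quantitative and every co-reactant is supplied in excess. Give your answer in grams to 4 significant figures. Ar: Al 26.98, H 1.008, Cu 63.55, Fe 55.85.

M(Al) = 26.98 g/mol.
M(Cu) = 63.55 g/mol.
n(Al) = 53.27 / 26.98 = 1.9744 mol.
Reaction (1): Al→Fe ratio 2:2 ⇒ n(Fe) = 1.9744 mol.
Reaction (2): Fe→H2 ratio 1:1 ⇒ n(H2) = 1.9744 mol.
Reaction (3): H2→Cu ratio 1:1 ⇒ n(Cu) = 1.9744 mol.
Mass of Cu = 1.9744 × 63.55 = 125.47 g.

125.5 g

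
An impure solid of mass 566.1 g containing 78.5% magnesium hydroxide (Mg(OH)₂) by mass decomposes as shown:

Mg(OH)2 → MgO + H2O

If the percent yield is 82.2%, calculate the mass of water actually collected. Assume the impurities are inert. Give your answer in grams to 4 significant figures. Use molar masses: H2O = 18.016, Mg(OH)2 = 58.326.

112.8 g

Pure Mg(OH)2 available = 566.1 g × 0.785 = 444.39 g.
n(Mg(OH)2) = 444.39 g / 58.326 g/mol = 7.6190 mol.
From the equation the Mg(OH)2:H2O mole ratio is 1:1, so n(H2O) = 7.6190 × 1/1 = 7.6190 mol.
Mass of H2O = 7.6190 mol × 18.016 g/mol = 137.26 g.
Actual mass collected = 137.26 g × 0.822 = 112.83 g.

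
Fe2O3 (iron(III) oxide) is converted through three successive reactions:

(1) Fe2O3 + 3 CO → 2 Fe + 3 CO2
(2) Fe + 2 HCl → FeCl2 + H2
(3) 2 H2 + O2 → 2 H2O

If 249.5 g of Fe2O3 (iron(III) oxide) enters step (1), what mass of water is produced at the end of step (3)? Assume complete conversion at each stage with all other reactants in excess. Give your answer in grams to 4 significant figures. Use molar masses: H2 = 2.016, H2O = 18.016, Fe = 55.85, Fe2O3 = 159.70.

56.29 g

n(Fe2O3) = 249.5 / 159.70 = 1.5623 mol.
Reaction (1): Fe2O3→Fe ratio 1:2 ⇒ n(Fe) = 3.1246 mol.
Reaction (2): Fe→H2 ratio 1:1 ⇒ n(H2) = 3.1246 mol.
Reaction (3): H2→H2O ratio 2:2 ⇒ n(H2O) = 3.1246 mol.
Mass of H2O = 3.1246 × 18.016 = 56.293 g.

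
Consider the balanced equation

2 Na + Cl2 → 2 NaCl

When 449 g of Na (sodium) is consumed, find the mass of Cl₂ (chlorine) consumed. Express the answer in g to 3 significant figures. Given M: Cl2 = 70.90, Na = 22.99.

692 g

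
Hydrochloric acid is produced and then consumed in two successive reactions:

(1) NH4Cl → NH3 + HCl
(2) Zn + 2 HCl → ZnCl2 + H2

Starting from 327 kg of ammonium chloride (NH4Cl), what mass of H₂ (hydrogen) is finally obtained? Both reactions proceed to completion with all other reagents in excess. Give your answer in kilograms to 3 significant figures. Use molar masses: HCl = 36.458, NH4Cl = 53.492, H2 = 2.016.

327 kg = 327000 g.
n(NH4Cl) = 327000 / 53.492 = 6113 mol.
Step 1 gives a 1:1 ratio of NH4Cl to HCl, so n(HCl) = 6113 mol.
In step 2 the HCl:H2 ratio is 2:1, so n(H2) = 3057 mol.
Mass of H2 = 3057 × 2.016 = 6162 g = 6.16 kg.

6.16 kg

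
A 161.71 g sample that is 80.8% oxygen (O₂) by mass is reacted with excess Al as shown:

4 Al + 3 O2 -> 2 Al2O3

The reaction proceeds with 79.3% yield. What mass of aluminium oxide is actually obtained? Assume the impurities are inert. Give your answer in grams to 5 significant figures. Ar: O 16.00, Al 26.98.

220.09 g

Pure O2 available = 161.71 g × 0.808 = 130.662 g.
M(O2) = 2(16.00) = 32.00 g/mol.
M(Al2O3) = 2(26.98) + 3(16.00) = 101.96 g/mol.
n(O2) = 130.662 g / 32.00 g/mol = 4.08318 mol.
From the equation the O2:Al2O3 mole ratio is 3:2, so n(Al2O3) = 4.08318 × 2/3 = 2.72212 mol.
Mass of Al2O3 = 2.72212 mol × 101.96 g/mol = 277.547 g.
Actual mass collected = 277.547 g × 0.793 = 220.095 g.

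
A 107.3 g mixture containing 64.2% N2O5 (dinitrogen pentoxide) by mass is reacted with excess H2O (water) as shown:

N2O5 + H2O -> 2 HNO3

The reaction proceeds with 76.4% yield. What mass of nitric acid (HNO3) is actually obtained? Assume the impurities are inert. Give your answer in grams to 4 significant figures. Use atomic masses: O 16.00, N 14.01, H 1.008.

61.41 g

Pure N2O5 available = 107.3 g × 0.642 = 68.887 g.
M(N2O5) = 2(14.01) + 5(16.00) = 108.02 g/mol.
M(HNO3) = 1.008 + 14.01 + 3(16.00) = 63.018 g/mol.
n(N2O5) = 68.887 g / 108.02 g/mol = 0.63772 mol.
From the equation the N2O5:HNO3 mole ratio is 1:2, so n(HNO3) = 0.63772 × 2/1 = 1.2754 mol.
Mass of HNO3 = 1.2754 mol × 63.018 g/mol = 80.376 g.
Actual mass collected = 80.376 g × 0.764 = 61.407 g.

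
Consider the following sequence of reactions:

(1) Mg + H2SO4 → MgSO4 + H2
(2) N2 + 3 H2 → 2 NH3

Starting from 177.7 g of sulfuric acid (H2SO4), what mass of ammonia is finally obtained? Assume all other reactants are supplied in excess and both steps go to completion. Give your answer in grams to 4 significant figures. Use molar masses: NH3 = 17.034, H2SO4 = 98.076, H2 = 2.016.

20.58 g

n(H2SO4) = 177.70 / 98.076 = 1.8119 mol.
Step 1 gives a 1:1 ratio of H2SO4 to H2, so n(H2) = 1.8119 mol.
In step 2 the H2:NH3 ratio is 3:2, so n(NH3) = 1.2079 mol.
Mass of NH3 = 1.2079 × 17.034 = 20.575 g.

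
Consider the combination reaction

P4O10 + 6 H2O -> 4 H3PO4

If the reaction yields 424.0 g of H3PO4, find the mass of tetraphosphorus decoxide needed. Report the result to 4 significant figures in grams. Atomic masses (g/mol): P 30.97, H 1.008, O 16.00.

307.1 g

M(H3PO4) = 3(1.008) + 30.97 + 4(16.00) = 97.994 g/mol.
M(P4O10) = 4(30.97) + 10(16.00) = 283.88 g/mol.
n(H3PO4) = 424.00 g / 97.994 g/mol = 4.3268 mol.
From the equation the H3PO4:P4O10 mole ratio is 4:1, so n(P4O10) = 4.3268 × 1/4 = 1.0817 mol.
Mass of P4O10 = 1.0817 mol × 283.88 g/mol = 307.07 g.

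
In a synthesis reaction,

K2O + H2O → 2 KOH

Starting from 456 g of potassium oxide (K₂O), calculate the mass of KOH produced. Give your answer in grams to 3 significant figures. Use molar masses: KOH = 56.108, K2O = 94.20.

n(K2O) = 456.0 g / 94.20 g/mol = 4.841 mol.
From the equation the K2O:KOH mole ratio is 1:2, so n(KOH) = 4.841 × 2/1 = 9.682 mol.
Mass of KOH = 9.682 mol × 56.108 g/mol = 543.2 g.

543 g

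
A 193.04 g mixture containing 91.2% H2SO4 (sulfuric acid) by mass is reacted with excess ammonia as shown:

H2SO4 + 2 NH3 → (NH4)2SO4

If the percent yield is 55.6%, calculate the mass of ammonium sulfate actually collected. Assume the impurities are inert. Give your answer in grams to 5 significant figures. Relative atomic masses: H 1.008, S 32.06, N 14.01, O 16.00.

Pure H2SO4 available = 193.04 g × 0.912 = 176.052 g.
M(H2SO4) = 2(1.008) + 32.06 + 4(16.00) = 98.076 g/mol.
M((NH4)2SO4) = 2(14.01) + 8(1.008) + 32.06 + 4(16.00) = 132.144 g/mol.
n(H2SO4) = 176.052 g / 98.076 g/mol = 1.79506 mol.
From the equation the H2SO4:(NH4)2SO4 mole ratio is 1:1, so n((NH4)2SO4) = 1.79506 × 1/1 = 1.79506 mol.
Mass of (NH4)2SO4 = 1.79506 mol × 132.144 g/mol = 237.207 g.
Actual mass collected = 237.207 g × 0.556 = 131.887 g.

131.89 g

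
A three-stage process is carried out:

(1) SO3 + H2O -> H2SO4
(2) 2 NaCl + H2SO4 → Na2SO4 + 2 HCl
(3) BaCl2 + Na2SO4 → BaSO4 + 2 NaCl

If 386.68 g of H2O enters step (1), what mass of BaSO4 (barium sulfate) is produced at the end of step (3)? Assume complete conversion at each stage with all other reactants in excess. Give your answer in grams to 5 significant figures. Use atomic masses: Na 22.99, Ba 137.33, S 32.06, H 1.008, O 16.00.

M(H2O) = 2(1.008) + 16.00 = 18.016 g/mol.
M(BaSO4) = 137.33 + 32.06 + 4(16.00) = 233.39 g/mol.
n(H2O) = 386.68 / 18.016 = 21.4631 mol.
Reaction (1): H2O→H2SO4 ratio 1:1 ⇒ n(H2SO4) = 21.4631 mol.
Reaction (2): H2SO4→Na2SO4 ratio 1:1 ⇒ n(Na2SO4) = 21.4631 mol.
Reaction (3): Na2SO4→BaSO4 ratio 1:1 ⇒ n(BaSO4) = 21.4631 mol.
Mass of BaSO4 = 21.4631 × 233.39 = 5009.28 g.

5009.3 g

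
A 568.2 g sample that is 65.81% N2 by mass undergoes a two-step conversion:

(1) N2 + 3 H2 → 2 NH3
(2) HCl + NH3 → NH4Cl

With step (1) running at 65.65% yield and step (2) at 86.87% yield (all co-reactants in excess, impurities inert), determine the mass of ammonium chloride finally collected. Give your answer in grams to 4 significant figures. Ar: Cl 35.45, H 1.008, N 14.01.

Pure N2 = 568.2 × 0.6581 = 373.93 g.
M(N2) = 2(14.01) = 28.02 g/mol.
M(NH4Cl) = 14.01 + 4(1.008) + 35.45 = 53.492 g/mol.
n(N2) = 373.93 / 28.02 = 13.345 mol.
Step 1 (N2:NH3 = 1:2): theoretical n(NH3) = 26.690 mol; at 65.65% yield, n(NH3) = 17.522 mol.
Step 2 (NH3:NH4Cl = 1:1): theoretical n(NH4Cl) = 17.522 mol, so theoretical mass = 17.522 × 53.492 = 937.30 g.
At 86.87% yield, actual mass of NH4Cl = 937.30 × 0.8687 = 814.23 g.

814.2 g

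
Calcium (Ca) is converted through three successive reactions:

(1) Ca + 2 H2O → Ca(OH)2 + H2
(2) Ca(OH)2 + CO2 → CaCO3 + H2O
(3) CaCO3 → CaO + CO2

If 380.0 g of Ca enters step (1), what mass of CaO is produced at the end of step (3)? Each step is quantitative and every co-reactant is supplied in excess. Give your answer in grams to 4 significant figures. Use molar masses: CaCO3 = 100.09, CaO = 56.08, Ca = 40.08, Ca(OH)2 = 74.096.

n(Ca) = 380.0 / 40.08 = 9.4810 mol.
Reaction (1): Ca→Ca(OH)2 ratio 1:1 ⇒ n(Ca(OH)2) = 9.4810 mol.
Reaction (2): Ca(OH)2→CaCO3 ratio 1:1 ⇒ n(CaCO3) = 9.4810 mol.
Reaction (3): CaCO3→CaO ratio 1:1 ⇒ n(CaO) = 9.4810 mol.
Mass of CaO = 9.4810 × 56.08 = 531.70 g.

531.7 g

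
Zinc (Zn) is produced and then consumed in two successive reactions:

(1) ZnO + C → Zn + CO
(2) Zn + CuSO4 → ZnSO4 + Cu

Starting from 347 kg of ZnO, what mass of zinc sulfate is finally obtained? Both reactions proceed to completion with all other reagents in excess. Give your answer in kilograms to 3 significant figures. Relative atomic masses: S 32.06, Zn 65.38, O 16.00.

688 kg

M(ZnO) = 65.38 + 16.00 = 81.38 g/mol.
M(ZnSO4) = 65.38 + 32.06 + 4(16.00) = 161.44 g/mol.
347 kg = 347000 g.
n(ZnO) = 347000 / 81.38 = 4264 mol.
Step 1 gives a 1:1 ratio of ZnO to Zn, so n(Zn) = 4264 mol.
In step 2 the Zn:ZnSO4 ratio is 1:1, so n(ZnSO4) = 4264 mol.
Mass of ZnSO4 = 4264 × 161.44 = 688400 g = 688 kg.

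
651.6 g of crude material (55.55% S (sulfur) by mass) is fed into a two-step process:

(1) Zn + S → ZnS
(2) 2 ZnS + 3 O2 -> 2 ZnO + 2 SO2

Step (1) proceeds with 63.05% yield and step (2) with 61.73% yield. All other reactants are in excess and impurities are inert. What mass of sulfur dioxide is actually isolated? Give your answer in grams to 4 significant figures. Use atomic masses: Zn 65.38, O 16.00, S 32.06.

Pure S = 651.6 × 0.5555 = 361.96 g.
M(S) = 32.06 g/mol.
M(SO2) = 32.06 + 2(16.00) = 64.06 g/mol.
n(S) = 361.96 / 32.06 = 11.290 mol.
Step 1 (S:ZnS = 1:1): theoretical n(ZnS) = 11.290 mol; at 63.05% yield, n(ZnS) = 7.1185 mol.
Step 2 (ZnS:SO2 = 2:2): theoretical n(SO2) = 7.1185 mol, so theoretical mass = 7.1185 × 64.06 = 456.01 g.
At 61.73% yield, actual mass of SO2 = 456.01 × 0.6173 = 281.49 g.

281.5 g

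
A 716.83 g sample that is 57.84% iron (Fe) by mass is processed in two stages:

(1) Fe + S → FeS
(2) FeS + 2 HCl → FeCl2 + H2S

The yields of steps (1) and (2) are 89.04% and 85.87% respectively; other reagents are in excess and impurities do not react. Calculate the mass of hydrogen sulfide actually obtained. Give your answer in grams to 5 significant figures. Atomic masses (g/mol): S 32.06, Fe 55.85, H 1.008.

Pure Fe = 716.83 × 0.5784 = 414.614 g.
M(Fe) = 55.85 g/mol.
M(H2S) = 2(1.008) + 32.06 = 34.076 g/mol.
n(Fe) = 414.614 / 55.85 = 7.42371 mol.
Step 1 (Fe:FeS = 1:1): theoretical n(FeS) = 7.42371 mol; at 89.04% yield, n(FeS) = 6.61008 mol.
Step 2 (FeS:H2S = 1:1): theoretical n(H2S) = 6.61008 mol, so theoretical mass = 6.61008 × 34.076 = 225.245 g.
At 85.87% yield, actual mass of H2S = 225.245 × 0.8587 = 193.418 g.

193.42 g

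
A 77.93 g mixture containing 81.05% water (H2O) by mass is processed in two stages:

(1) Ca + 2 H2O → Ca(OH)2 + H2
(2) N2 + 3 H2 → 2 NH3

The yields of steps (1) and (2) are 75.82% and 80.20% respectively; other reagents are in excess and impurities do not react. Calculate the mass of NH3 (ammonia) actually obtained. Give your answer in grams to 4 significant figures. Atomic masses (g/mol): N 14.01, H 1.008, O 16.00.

Pure H2O = 77.93 × 0.8105 = 63.162 g.
M(H2O) = 2(1.008) + 16.00 = 18.016 g/mol.
M(NH3) = 14.01 + 3(1.008) = 17.034 g/mol.
n(H2O) = 63.162 / 18.016 = 3.5059 mol.
Step 1 (H2O:H2 = 2:1): theoretical n(H2) = 1.7529 mol; at 75.82% yield, n(H2) = 1.3291 mol.
Step 2 (H2:NH3 = 3:2): theoretical n(NH3) = 0.88606 mol, so theoretical mass = 0.88606 × 17.034 = 15.093 g.
At 80.20% yield, actual mass of NH3 = 15.093 × 0.8020 = 12.105 g.

12.10 g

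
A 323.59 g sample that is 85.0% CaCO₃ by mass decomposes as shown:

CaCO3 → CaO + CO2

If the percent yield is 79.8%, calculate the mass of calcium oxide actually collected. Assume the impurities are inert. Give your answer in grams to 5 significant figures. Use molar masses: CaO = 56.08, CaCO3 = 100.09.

122.98 g

Pure CaCO3 available = 323.59 g × 0.850 = 275.051 g.
n(CaCO3) = 275.051 g / 100.09 g/mol = 2.74804 mol.
From the equation the CaCO3:CaO mole ratio is 1:1, so n(CaO) = 2.74804 × 1/1 = 2.74804 mol.
Mass of CaO = 2.74804 mol × 56.08 g/mol = 154.110 g.
Actual mass collected = 154.110 g × 0.798 = 122.980 g.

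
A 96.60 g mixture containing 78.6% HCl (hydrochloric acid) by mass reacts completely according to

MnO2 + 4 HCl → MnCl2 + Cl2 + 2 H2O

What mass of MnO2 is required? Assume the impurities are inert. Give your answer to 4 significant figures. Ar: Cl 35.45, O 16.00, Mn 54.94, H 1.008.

45.27 g

Mass of pure HCl = 96.60 g × 0.786 = 75.928 g.
M(HCl) = 1.008 + 35.45 = 36.458 g/mol.
M(MnO2) = 54.94 + 2(16.00) = 86.94 g/mol.
n(HCl) = 75.928 g / 36.458 g/mol = 2.0826 mol.
From the equation the HCl:MnO2 mole ratio is 4:1, so n(MnO2) = 2.0826 × 1/4 = 0.52065 mol.
Mass of MnO2 = 0.52065 mol × 86.94 g/mol = 45.265 g.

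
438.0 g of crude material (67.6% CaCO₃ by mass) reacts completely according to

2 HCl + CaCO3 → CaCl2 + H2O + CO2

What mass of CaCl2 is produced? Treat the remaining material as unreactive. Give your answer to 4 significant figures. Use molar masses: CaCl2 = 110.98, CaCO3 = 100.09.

Mass of pure CaCO3 = 438.0 g × 0.676 = 296.09 g.
n(CaCO3) = 296.09 g / 100.09 g/mol = 2.9582 mol.
From the equation the CaCO3:CaCl2 mole ratio is 1:1, so n(CaCl2) = 2.9582 × 1/1 = 2.9582 mol.
Mass of CaCl2 = 2.9582 mol × 110.98 g/mol = 328.30 g.

328.3 g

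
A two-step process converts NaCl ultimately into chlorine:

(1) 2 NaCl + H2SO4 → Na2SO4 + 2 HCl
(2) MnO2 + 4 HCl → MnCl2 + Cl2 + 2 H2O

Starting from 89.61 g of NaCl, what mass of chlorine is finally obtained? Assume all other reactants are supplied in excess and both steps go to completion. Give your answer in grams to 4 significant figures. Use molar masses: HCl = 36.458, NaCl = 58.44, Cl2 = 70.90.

27.18 g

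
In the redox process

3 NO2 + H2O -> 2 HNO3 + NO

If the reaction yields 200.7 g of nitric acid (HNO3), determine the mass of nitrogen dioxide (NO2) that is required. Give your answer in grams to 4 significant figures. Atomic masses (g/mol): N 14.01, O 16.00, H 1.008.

M(HNO3) = 1.008 + 14.01 + 3(16.00) = 63.018 g/mol.
M(NO2) = 14.01 + 2(16.00) = 46.01 g/mol.
n(HNO3) = 200.70 g / 63.018 g/mol = 3.1848 mol.
From the equation the HNO3:NO2 mole ratio is 2:3, so n(NO2) = 3.1848 × 3/2 = 4.7772 mol.
Mass of NO2 = 4.7772 mol × 46.01 g/mol = 219.80 g.

219.8 g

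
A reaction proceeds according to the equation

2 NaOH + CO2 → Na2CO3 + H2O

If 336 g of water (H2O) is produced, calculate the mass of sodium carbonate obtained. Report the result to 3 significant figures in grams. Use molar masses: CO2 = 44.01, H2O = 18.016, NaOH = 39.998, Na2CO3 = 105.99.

n(H2O) = 336.0 g / 18.016 g/mol = 18.65 mol.
From the equation the H2O:Na2CO3 mole ratio is 1:1, so n(Na2CO3) = 18.65 × 1/1 = 18.65 mol.
Mass of Na2CO3 = 18.65 mol × 105.99 g/mol = 1977 g.

1980 g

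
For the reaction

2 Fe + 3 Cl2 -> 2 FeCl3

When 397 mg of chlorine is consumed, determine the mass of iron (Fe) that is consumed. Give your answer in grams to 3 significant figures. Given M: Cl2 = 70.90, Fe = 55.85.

0.208 g

Convert: 397 mg = 0.3970 g.
n(Cl2) = 0.3970 g / 70.90 g/mol = 0.005599 mol.
From the equation the Cl2:Fe mole ratio is 3:2, so n(Fe) = 0.005599 × 2/3 = 0.003733 mol.
Mass of Fe = 0.003733 mol × 55.85 g/mol = 0.2085 g.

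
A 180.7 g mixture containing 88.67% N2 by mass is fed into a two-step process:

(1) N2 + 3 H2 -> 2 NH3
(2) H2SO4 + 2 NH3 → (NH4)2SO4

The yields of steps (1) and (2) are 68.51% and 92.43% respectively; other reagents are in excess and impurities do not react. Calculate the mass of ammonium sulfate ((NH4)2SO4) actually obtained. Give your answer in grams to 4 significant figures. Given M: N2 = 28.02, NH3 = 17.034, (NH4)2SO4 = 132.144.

Pure N2 = 180.7 × 0.8867 = 160.23 g.
n(N2) = 160.23 / 28.02 = 5.7183 mol.
Step 1 (N2:NH3 = 1:2): theoretical n(NH3) = 11.437 mol; at 68.51% yield, n(NH3) = 7.8352 mol.
Step 2 (NH3:(NH4)2SO4 = 2:1): theoretical n((NH4)2SO4) = 3.9176 mol, so theoretical mass = 3.9176 × 132.144 = 517.69 g.
At 92.43% yield, actual mass of (NH4)2SO4 = 517.69 × 0.9243 = 478.50 g.

478.5 g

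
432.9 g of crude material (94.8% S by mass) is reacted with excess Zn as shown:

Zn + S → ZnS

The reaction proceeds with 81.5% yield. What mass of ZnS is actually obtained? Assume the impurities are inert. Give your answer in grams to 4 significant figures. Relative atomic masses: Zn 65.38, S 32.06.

1017 g

Pure S available = 432.9 g × 0.948 = 410.39 g.
M(S) = 32.06 g/mol.
M(ZnS) = 65.38 + 32.06 = 97.44 g/mol.
n(S) = 410.39 g / 32.06 g/mol = 12.801 mol.
From the equation the S:ZnS mole ratio is 1:1, so n(ZnS) = 12.801 × 1/1 = 12.801 mol.
Mass of ZnS = 12.801 mol × 97.44 g/mol = 1247.3 g.
Actual mass collected = 1247.3 g × 0.815 = 1016.5 g.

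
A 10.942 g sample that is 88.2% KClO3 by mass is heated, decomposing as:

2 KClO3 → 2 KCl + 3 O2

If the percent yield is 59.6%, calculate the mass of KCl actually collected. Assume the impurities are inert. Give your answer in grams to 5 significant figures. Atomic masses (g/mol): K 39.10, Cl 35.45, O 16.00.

Pure KClO3 available = 10.942 g × 0.882 = 9.65084 g.
M(KClO3) = 39.10 + 35.45 + 3(16.00) = 122.55 g/mol.
M(KCl) = 39.10 + 35.45 = 74.55 g/mol.
n(KClO3) = 9.65084 g / 122.55 g/mol = 0.0787503 mol.
From the equation the KClO3:KCl mole ratio is 2:2, so n(KCl) = 0.0787503 × 2/2 = 0.0787503 mol.
Mass of KCl = 0.0787503 mol × 74.55 g/mol = 5.87083 g.
Actual mass collected = 5.87083 g × 0.596 = 3.49902 g.

3.4990 g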